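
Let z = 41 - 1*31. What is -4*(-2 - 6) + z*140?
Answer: 1432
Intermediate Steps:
z = 10 (z = 41 - 31 = 10)
-4*(-2 - 6) + z*140 = -4*(-2 - 6) + 10*140 = -4*(-8) + 1400 = 32 + 1400 = 1432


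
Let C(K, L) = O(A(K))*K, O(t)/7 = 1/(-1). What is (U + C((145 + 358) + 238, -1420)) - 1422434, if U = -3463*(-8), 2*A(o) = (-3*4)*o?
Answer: -1399917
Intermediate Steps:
A(o) = -6*o (A(o) = ((-3*4)*o)/2 = (-12*o)/2 = -6*o)
O(t) = -7 (O(t) = 7/(-1) = 7*(-1) = -7)
C(K, L) = -7*K
U = 27704
(U + C((145 + 358) + 238, -1420)) - 1422434 = (27704 - 7*((145 + 358) + 238)) - 1422434 = (27704 - 7*(503 + 238)) - 1422434 = (27704 - 7*741) - 1422434 = (27704 - 5187) - 1422434 = 22517 - 1422434 = -1399917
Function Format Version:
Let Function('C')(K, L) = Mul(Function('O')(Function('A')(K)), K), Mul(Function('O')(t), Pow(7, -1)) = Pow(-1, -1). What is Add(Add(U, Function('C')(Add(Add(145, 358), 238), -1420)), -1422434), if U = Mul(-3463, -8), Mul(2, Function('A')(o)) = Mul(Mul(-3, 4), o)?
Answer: -1399917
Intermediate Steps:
Function('A')(o) = Mul(-6, o) (Function('A')(o) = Mul(Rational(1, 2), Mul(Mul(-3, 4), o)) = Mul(Rational(1, 2), Mul(-12, o)) = Mul(-6, o))
Function('O')(t) = -7 (Function('O')(t) = Mul(7, Pow(-1, -1)) = Mul(7, -1) = -7)
Function('C')(K, L) = Mul(-7, K)
U = 27704
Add(Add(U, Function('C')(Add(Add(145, 358), 238), -1420)), -1422434) = Add(Add(27704, Mul(-7, Add(Add(145, 358), 238))), -1422434) = Add(Add(27704, Mul(-7, Add(503, 238))), -1422434) = Add(Add(27704, Mul(-7, 741)), -1422434) = Add(Add(27704, -5187), -1422434) = Add(22517, -1422434) = -1399917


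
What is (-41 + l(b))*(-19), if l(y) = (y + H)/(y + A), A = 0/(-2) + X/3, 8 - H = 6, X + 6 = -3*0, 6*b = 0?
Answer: 798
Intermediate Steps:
b = 0 (b = (⅙)*0 = 0)
X = -6 (X = -6 - 3*0 = -6 + 0 = -6)
H = 2 (H = 8 - 1*6 = 8 - 6 = 2)
A = -2 (A = 0/(-2) - 6/3 = 0*(-½) - 6*⅓ = 0 - 2 = -2)
l(y) = (2 + y)/(-2 + y) (l(y) = (y + 2)/(y - 2) = (2 + y)/(-2 + y))
(-41 + l(b))*(-19) = (-41 + (2 + 0)/(-2 + 0))*(-19) = (-41 + 2/(-2))*(-19) = (-41 - ½*2)*(-19) = (-41 - 1)*(-19) = -42*(-19) = 798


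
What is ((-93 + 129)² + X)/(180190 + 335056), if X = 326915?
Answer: 328211/515246 ≈ 0.63700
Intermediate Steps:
((-93 + 129)² + X)/(180190 + 335056) = ((-93 + 129)² + 326915)/(180190 + 335056) = (36² + 326915)/515246 = (1296 + 326915)*(1/515246) = 328211*(1/515246) = 328211/515246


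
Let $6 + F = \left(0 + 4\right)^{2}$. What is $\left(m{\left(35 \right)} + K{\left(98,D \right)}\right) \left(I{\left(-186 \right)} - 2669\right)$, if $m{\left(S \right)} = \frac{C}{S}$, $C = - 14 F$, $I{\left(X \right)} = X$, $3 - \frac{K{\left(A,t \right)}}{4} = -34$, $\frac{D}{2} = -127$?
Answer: $-411120$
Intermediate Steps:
$D = -254$ ($D = 2 \left(-127\right) = -254$)
$K{\left(A,t \right)} = 148$ ($K{\left(A,t \right)} = 12 - -136 = 12 + 136 = 148$)
$F = 10$ ($F = -6 + \left(0 + 4\right)^{2} = -6 + 4^{2} = -6 + 16 = 10$)
$C = -140$ ($C = \left(-14\right) 10 = -140$)
$m{\left(S \right)} = - \frac{140}{S}$
$\left(m{\left(35 \right)} + K{\left(98,D \right)}\right) \left(I{\left(-186 \right)} - 2669\right) = \left(- \frac{140}{35} + 148\right) \left(-186 - 2669\right) = \left(\left(-140\right) \frac{1}{35} + 148\right) \left(-2855\right) = \left(-4 + 148\right) \left(-2855\right) = 144 \left(-2855\right) = -411120$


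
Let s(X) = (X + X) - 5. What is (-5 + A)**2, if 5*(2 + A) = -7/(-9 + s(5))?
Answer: 17689/400 ≈ 44.222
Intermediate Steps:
s(X) = -5 + 2*X (s(X) = 2*X - 5 = -5 + 2*X)
A = -33/20 (A = -2 + (-7/(-9 + (-5 + 2*5)))/5 = -2 + (-7/(-9 + (-5 + 10)))/5 = -2 + (-7/(-9 + 5))/5 = -2 + (-7/(-4))/5 = -2 + (-7*(-1/4))/5 = -2 + (1/5)*(7/4) = -2 + 7/20 = -33/20 ≈ -1.6500)
(-5 + A)**2 = (-5 - 33/20)**2 = (-133/20)**2 = 17689/400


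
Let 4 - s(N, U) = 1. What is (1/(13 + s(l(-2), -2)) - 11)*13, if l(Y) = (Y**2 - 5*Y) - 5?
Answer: -2275/16 ≈ -142.19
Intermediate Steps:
l(Y) = -5 + Y**2 - 5*Y
s(N, U) = 3 (s(N, U) = 4 - 1*1 = 4 - 1 = 3)
(1/(13 + s(l(-2), -2)) - 11)*13 = (1/(13 + 3) - 11)*13 = (1/16 - 11)*13 = -175/16*13 = -2275/16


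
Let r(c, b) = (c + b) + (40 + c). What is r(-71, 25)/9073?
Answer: -77/9073 ≈ -0.0084867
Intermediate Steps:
r(c, b) = 40 + b + 2*c (r(c, b) = (b + c) + (40 + c) = 40 + b + 2*c)
r(-71, 25)/9073 = (40 + 25 + 2*(-71))/9073 = (40 + 25 - 142)*(1/9073) = -77*1/9073 = -77/9073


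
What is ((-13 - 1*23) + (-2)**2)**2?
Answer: 1024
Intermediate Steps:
((-13 - 1*23) + (-2)**2)**2 = ((-13 - 23) + 4)**2 = (-36 + 4)**2 = (-32)**2 = 1024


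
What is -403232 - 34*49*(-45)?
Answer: -328262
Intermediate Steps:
-403232 - 34*49*(-45) = -403232 - 1666*(-45) = -403232 + 74970 = -328262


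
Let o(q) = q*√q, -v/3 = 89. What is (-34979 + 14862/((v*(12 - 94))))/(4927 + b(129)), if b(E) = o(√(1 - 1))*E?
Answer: -127635894/17978623 ≈ -7.0993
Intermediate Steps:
v = -267 (v = -3*89 = -267)
o(q) = q^(3/2)
b(E) = 0 (b(E) = (√(1 - 1))^(3/2)*E = (√0)^(3/2)*E = 0^(3/2)*E = 0*E = 0)
(-34979 + 14862/((v*(12 - 94))))/(4927 + b(129)) = (-34979 + 14862/((-267*(12 - 94))))/(4927 + 0) = (-34979 + 14862/((-267*(-82))))/4927 = (-34979 + 14862/21894)*(1/4927) = (-34979 + 14862*(1/21894))*(1/4927) = (-34979 + 2477/3649)*(1/4927) = -127635894/3649*1/4927 = -127635894/17978623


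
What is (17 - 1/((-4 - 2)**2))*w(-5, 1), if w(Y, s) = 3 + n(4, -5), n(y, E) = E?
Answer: -611/18 ≈ -33.944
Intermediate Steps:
w(Y, s) = -2 (w(Y, s) = 3 - 5 = -2)
(17 - 1/((-4 - 2)**2))*w(-5, 1) = (17 - 1/((-4 - 2)**2))*(-2) = (17 - 1/((-6)**2))*(-2) = (17 - 1/36)*(-2) = (611/36)*(-2) = -611/18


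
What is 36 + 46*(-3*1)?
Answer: -102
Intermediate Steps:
36 + 46*(-3*1) = 36 + 46*(-3) = 36 - 138 = -102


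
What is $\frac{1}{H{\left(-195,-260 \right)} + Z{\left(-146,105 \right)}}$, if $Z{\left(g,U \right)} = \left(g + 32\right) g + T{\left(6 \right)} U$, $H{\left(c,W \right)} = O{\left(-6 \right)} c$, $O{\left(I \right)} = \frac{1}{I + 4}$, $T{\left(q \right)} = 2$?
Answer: $\frac{2}{33903} \approx 5.8992 \cdot 10^{-5}$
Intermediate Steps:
$O{\left(I \right)} = \frac{1}{4 + I}$
$H{\left(c,W \right)} = - \frac{c}{2}$ ($H{\left(c,W \right)} = \frac{c}{4 - 6} = \frac{c}{-2} = - \frac{c}{2}$)
$Z{\left(g,U \right)} = 2 U + g \left(32 + g\right)$ ($Z{\left(g,U \right)} = \left(g + 32\right) g + 2 U = \left(32 + g\right) g + 2 U = g \left(32 + g\right) + 2 U = 2 U + g \left(32 + g\right)$)
$\frac{1}{H{\left(-195,-260 \right)} + Z{\left(-146,105 \right)}} = \frac{1}{\left(- \frac{1}{2}\right) \left(-195\right) + \left(\left(-146\right)^{2} + 2 \cdot 105 + 32 \left(-146\right)\right)} = \frac{1}{\frac{195}{2} + \left(21316 + 210 - 4672\right)} = \frac{1}{\frac{195}{2} + 16854} = \frac{1}{\frac{33903}{2}} = \frac{2}{33903}$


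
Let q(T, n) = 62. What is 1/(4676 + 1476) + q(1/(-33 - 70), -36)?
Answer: 381425/6152 ≈ 62.000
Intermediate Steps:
1/(4676 + 1476) + q(1/(-33 - 70), -36) = 1/(4676 + 1476) + 62 = 1/6152 + 62 = 381425/6152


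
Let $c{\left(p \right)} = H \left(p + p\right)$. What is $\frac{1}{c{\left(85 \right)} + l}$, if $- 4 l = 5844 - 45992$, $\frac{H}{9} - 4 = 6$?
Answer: $\frac{1}{25337} \approx 3.9468 \cdot 10^{-5}$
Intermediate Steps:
$H = 90$ ($H = 36 + 9 \cdot 6 = 36 + 54 = 90$)
$c{\left(p \right)} = 180 p$ ($c{\left(p \right)} = 90 \left(p + p\right) = 90 \cdot 2 p = 180 p$)
$l = 10037$ ($l = - \frac{5844 - 45992}{4} = \left(- \frac{1}{4}\right) \left(-40148\right) = 10037$)
$\frac{1}{c{\left(85 \right)} + l} = \frac{1}{180 \cdot 85 + 10037} = \frac{1}{15300 + 10037} = \frac{1}{25337}$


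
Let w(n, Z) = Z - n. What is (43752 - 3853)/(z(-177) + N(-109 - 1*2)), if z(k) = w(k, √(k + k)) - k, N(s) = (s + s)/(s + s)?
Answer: 14164145/126379 - 39899*I*√354/126379 ≈ 112.08 - 5.94*I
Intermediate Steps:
N(s) = 1 (N(s) = (2*s)/((2*s)) = (2*s)*(1/(2*s)) = 1)
z(k) = -2*k + √2*√k (z(k) = (√(k + k) - k) - k = (√(2*k) - k) - k = (√2*√k - k) - k = (-k + √2*√k) - k = -2*k + √2*√k)
(43752 - 3853)/(z(-177) + N(-109 - 1*2)) = (43752 - 3853)/((-2*(-177) + √2*√(-177)) + 1) = 39899/((354 + √2*(I*√177)) + 1) = 39899/((354 + I*√354) + 1) = 39899/(355 + I*√354)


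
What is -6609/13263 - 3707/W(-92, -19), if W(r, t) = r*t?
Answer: -20239491/7727908 ≈ -2.6190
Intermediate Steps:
-6609/13263 - 3707/W(-92, -19) = -6609/13263 - 3707/((-92*(-19))) = -6609*1/13263 - 3707/1748 = -2203/4421 - 3707*1/1748 = -2203/4421 - 3707/1748 = -20239491/7727908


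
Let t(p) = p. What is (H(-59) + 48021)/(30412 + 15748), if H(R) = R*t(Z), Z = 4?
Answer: 9557/9232 ≈ 1.0352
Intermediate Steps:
H(R) = 4*R (H(R) = R*4 = 4*R)
(H(-59) + 48021)/(30412 + 15748) = (4*(-59) + 48021)/(30412 + 15748) = (-236 + 48021)/46160 = 47785*(1/46160) = 9557/9232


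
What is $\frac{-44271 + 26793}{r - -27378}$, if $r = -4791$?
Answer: $- \frac{5826}{7529} \approx -0.77381$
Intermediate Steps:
$\frac{-44271 + 26793}{r - -27378} = \frac{-44271 + 26793}{-4791 - -27378} = - \frac{17478}{-4791 + 27378} = - \frac{17478}{22587} = \left(-17478\right) \frac{1}{22587} = - \frac{5826}{7529}$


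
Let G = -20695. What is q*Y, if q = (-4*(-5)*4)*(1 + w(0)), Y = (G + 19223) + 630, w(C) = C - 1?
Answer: 0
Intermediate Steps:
w(C) = -1 + C
Y = -842 (Y = (-20695 + 19223) + 630 = -1472 + 630 = -842)
q = 0 (q = (-4*(-5)*4)*(1 + (-1 + 0)) = (20*4)*(1 - 1) = 80*0 = 0)
q*Y = 0*(-842) = 0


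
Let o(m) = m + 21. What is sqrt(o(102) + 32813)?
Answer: 2*sqrt(8234) ≈ 181.48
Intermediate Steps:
o(m) = 21 + m
sqrt(o(102) + 32813) = sqrt((21 + 102) + 32813) = sqrt(123 + 32813) = sqrt(32936) = 2*sqrt(8234)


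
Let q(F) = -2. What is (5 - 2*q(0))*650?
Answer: 5850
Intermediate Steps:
(5 - 2*q(0))*650 = (5 - 2*(-2))*650 = (5 + 4)*650 = 9*650 = 5850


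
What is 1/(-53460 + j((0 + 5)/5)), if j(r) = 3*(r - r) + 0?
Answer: -1/53460 ≈ -1.8706e-5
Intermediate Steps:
j(r) = 0 (j(r) = 3*0 + 0 = 0 + 0 = 0)
1/(-53460 + j((0 + 5)/5)) = 1/(-53460 + 0) = 1/(-53460) = -1/53460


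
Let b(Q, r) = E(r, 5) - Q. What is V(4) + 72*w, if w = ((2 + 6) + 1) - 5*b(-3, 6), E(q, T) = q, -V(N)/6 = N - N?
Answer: -2592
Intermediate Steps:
V(N) = 0 (V(N) = -6*(N - N) = -6*0 = 0)
b(Q, r) = r - Q
w = -36 (w = ((2 + 6) + 1) - 5*(6 - 1*(-3)) = (8 + 1) - 5*(6 + 3) = 9 - 5*9 = 9 - 45 = -36)
V(4) + 72*w = 0 + 72*(-36) = 0 - 2592 = -2592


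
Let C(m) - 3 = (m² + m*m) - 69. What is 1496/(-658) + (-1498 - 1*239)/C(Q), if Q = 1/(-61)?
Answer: 1942754201/80797136 ≈ 24.045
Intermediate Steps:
Q = -1/61 ≈ -0.016393
C(m) = -66 + 2*m² (C(m) = 3 + ((m² + m*m) - 69) = 3 + ((m² + m²) - 69) = 3 + (2*m² - 69) = 3 + (-69 + 2*m²) = -66 + 2*m²)
1496/(-658) + (-1498 - 1*239)/C(Q) = 1496/(-658) + (-1498 - 1*239)/(-66 + 2*(-1/61)²) = 1496*(-1/658) + (-1498 - 239)/(-66 + 2*(1/3721)) = -748/329 - 1737/(-66 + 2/3721) = -748/329 - 1737/(-245584/3721) = -748/329 - 1737*(-3721/245584) = -748/329 + 6463377/245584 = 1942754201/80797136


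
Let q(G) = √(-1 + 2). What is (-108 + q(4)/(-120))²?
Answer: 167987521/14400 ≈ 11666.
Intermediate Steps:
q(G) = 1 (q(G) = √1 = 1)
(-108 + q(4)/(-120))² = (-108 + 1/(-120))² = (-108 + 1*(-1/120))² = (-108 - 1/120)² = (-12961/120)² = 167987521/14400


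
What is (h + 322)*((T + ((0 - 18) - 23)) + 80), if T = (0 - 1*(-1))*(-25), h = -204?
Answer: 1652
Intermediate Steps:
T = -25 (T = (0 + 1)*(-25) = 1*(-25) = -25)
(h + 322)*((T + ((0 - 18) - 23)) + 80) = (-204 + 322)*((-25 + ((0 - 18) - 23)) + 80) = 118*((-25 + (-18 - 23)) + 80) = 118*((-25 - 41) + 80) = 118*(-66 + 80) = 118*14 = 1652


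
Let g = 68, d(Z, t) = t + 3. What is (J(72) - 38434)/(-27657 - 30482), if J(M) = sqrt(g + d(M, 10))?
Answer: 38425/58139 ≈ 0.66092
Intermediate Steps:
d(Z, t) = 3 + t
J(M) = 9 (J(M) = sqrt(68 + (3 + 10)) = sqrt(68 + 13) = sqrt(81) = 9)
(J(72) - 38434)/(-27657 - 30482) = (9 - 38434)/(-27657 - 30482) = -38425/(-58139) = -38425*(-1/58139) = 38425/58139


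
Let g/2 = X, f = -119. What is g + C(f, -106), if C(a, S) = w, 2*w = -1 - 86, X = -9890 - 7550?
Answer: -69847/2 ≈ -34924.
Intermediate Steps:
X = -17440
w = -87/2 (w = (-1 - 86)/2 = (½)*(-87) = -87/2 ≈ -43.500)
C(a, S) = -87/2
g = -34880 (g = 2*(-17440) = -34880)
g + C(f, -106) = -34880 - 87/2 = -69847/2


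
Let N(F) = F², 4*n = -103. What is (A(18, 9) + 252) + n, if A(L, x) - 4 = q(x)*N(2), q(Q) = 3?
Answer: 969/4 ≈ 242.25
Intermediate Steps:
n = -103/4 (n = (¼)*(-103) = -103/4 ≈ -25.750)
A(L, x) = 16 (A(L, x) = 4 + 3*2² = 4 + 3*4 = 4 + 12 = 16)
(A(18, 9) + 252) + n = (16 + 252) - 103/4 = 268 - 103/4 = 969/4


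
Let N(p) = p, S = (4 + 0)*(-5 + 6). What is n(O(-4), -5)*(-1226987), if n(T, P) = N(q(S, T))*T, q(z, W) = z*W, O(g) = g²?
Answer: -1256434688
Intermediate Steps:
S = 4 (S = 4*1 = 4)
q(z, W) = W*z
n(T, P) = 4*T² (n(T, P) = (T*4)*T = (4*T)*T = 4*T²)
n(O(-4), -5)*(-1226987) = (4*((-4)²)²)*(-1226987) = (4*16²)*(-1226987) = (4*256)*(-1226987) = 1024*(-1226987) = -1256434688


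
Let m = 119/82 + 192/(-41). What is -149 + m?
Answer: -12483/82 ≈ -152.23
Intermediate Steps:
m = -265/82 (m = 119*(1/82) + 192*(-1/41) = 119/82 - 192/41 = -265/82 ≈ -3.2317)
-149 + m = -149 - 265/82 = -12483/82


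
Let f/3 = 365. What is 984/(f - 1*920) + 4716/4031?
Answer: 4791804/705425 ≈ 6.7928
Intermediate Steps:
f = 1095 (f = 3*365 = 1095)
984/(f - 1*920) + 4716/4031 = 984/(1095 - 1*920) + 4716/4031 = 984/(1095 - 920) + 4716*(1/4031) = 984/175 + 4716/4031 = 4791804/705425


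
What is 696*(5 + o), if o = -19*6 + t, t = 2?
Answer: -74472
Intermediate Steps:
o = -112 (o = -19*6 + 2 = -114 + 2 = -112)
696*(5 + o) = 696*(5 - 112) = 696*(-107) = -74472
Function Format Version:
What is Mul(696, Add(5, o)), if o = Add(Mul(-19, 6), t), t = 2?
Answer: -74472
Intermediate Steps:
o = -112 (o = Add(Mul(-19, 6), 2) = Add(-114, 2) = -112)
Mul(696, Add(5, o)) = Mul(696, Add(5, -112)) = Mul(696, -107) = -74472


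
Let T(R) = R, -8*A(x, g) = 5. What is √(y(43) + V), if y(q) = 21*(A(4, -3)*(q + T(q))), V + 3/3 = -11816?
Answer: I*√51783/2 ≈ 113.78*I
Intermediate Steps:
V = -11817 (V = -1 - 11816 = -11817)
A(x, g) = -5/8 (A(x, g) = -⅛*5 = -5/8)
y(q) = -105*q/4 (y(q) = 21*(-5*(q + q)/8) = 21*(-5*q/4) = -105*q/4)
√(y(43) + V) = √(-105/4*43 - 11817) = √(-4515/4 - 11817) = √(-51783/4) = I*√51783/2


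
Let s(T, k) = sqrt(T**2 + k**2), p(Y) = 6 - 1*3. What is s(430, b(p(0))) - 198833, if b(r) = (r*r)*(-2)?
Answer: -198833 + 26*sqrt(274) ≈ -1.9840e+5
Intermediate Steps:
p(Y) = 3 (p(Y) = 6 - 3 = 3)
b(r) = -2*r**2 (b(r) = r**2*(-2) = -2*r**2)
s(430, b(p(0))) - 198833 = sqrt(430**2 + (-2*3**2)**2) - 198833 = sqrt(184900 + (-2*9)**2) - 198833 = sqrt(184900 + (-18)**2) - 198833 = sqrt(184900 + 324) - 198833 = sqrt(185224) - 198833 = 26*sqrt(274) - 198833 = -198833 + 26*sqrt(274)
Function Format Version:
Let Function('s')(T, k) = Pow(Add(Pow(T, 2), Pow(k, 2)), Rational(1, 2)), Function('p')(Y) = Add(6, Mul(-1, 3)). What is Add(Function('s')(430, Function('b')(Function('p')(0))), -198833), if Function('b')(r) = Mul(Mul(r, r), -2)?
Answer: Add(-198833, Mul(26, Pow(274, Rational(1, 2)))) ≈ -1.9840e+5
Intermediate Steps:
Function('p')(Y) = 3 (Function('p')(Y) = Add(6, -3) = 3)
Function('b')(r) = Mul(-2, Pow(r, 2)) (Function('b')(r) = Mul(Pow(r, 2), -2) = Mul(-2, Pow(r, 2)))
Add(Function('s')(430, Function('b')(Function('p')(0))), -198833) = Add(Pow(Add(Pow(430, 2), Pow(Mul(-2, Pow(3, 2)), 2)), Rational(1, 2)), -198833) = Add(Pow(Add(184900, Pow(Mul(-2, 9), 2)), Rational(1, 2)), -198833) = Add(Pow(Add(184900, Pow(-18, 2)), Rational(1, 2)), -198833) = Add(Pow(Add(184900, 324), Rational(1, 2)), -198833) = Add(Pow(185224, Rational(1, 2)), -198833) = Add(Mul(26, Pow(274, Rational(1, 2))), -198833) = Add(-198833, Mul(26, Pow(274, Rational(1, 2))))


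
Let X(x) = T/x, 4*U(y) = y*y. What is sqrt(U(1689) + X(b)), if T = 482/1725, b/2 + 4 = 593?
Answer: sqrt(117795331582607949)/406410 ≈ 844.50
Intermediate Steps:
U(y) = y**2/4 (U(y) = (y*y)/4 = y**2/4)
b = 1178 (b = -8 + 2*593 = -8 + 1186 = 1178)
T = 482/1725 (T = 482*(1/1725) = 482/1725 ≈ 0.27942)
X(x) = 482/(1725*x)
sqrt(U(1689) + X(b)) = sqrt((1/4)*1689**2 + (482/1725)/1178) = sqrt((1/4)*2852721 + (482/1725)*(1/1178)) = sqrt(2852721/4 + 241/1016025) = sqrt(2898435854989/4064100) = sqrt(117795331582607949)/406410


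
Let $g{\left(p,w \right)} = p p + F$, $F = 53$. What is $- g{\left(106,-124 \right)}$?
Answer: $-11289$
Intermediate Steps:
$g{\left(p,w \right)} = 53 + p^{2}$ ($g{\left(p,w \right)} = p p + 53 = p^{2} + 53 = 53 + p^{2}$)
$- g{\left(106,-124 \right)} = - (53 + 106^{2}) = - (53 + 11236) = \left(-1\right) 11289 = -11289$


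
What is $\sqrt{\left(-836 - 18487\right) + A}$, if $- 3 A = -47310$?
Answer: $i \sqrt{3553} \approx 59.607 i$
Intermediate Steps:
$A = 15770$ ($A = \left(- \frac{1}{3}\right) \left(-47310\right) = 15770$)
$\sqrt{\left(-836 - 18487\right) + A} = \sqrt{\left(-836 - 18487\right) + 15770} = \sqrt{-19323 + 15770} = \sqrt{-3553} = i \sqrt{3553}$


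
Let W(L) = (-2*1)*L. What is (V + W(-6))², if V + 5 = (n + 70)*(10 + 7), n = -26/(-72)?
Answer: 1876015969/1296 ≈ 1.4475e+6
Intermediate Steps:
n = 13/36 (n = -26*(-1/72) = 13/36 ≈ 0.36111)
W(L) = -2*L
V = 42881/36 (V = -5 + (13/36 + 70)*(10 + 7) = -5 + (2533/36)*17 = -5 + 43061/36 = 42881/36 ≈ 1191.1)
(V + W(-6))² = (42881/36 - 2*(-6))² = (42881/36 + 12)² = (43313/36)² = 1876015969/1296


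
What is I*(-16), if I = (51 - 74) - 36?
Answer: 944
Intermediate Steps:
I = -59 (I = -23 - 36 = -59)
I*(-16) = -59*(-16) = 944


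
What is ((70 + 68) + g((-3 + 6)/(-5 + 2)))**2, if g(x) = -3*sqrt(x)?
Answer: 19035 - 828*I ≈ 19035.0 - 828.0*I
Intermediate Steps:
((70 + 68) + g((-3 + 6)/(-5 + 2)))**2 = ((70 + 68) - 3*sqrt(-3 + 6)*(I*sqrt(3)/3))**2 = (138 - 3*sqrt(3)*(I*sqrt(3)/3))**2 = (138 - 3*I)**2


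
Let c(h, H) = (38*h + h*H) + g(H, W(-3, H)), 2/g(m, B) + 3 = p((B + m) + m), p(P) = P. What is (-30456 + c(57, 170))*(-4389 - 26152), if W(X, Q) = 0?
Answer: 191437035118/337 ≈ 5.6806e+8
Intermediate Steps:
g(m, B) = 2/(-3 + B + 2*m) (g(m, B) = 2/(-3 + ((B + m) + m)) = 2/(-3 + (B + 2*m)) = 2/(-3 + B + 2*m))
c(h, H) = 2/(-3 + 2*H) + 38*h + H*h (c(h, H) = (38*h + h*H) + 2/(-3 + 0 + 2*H) = (38*h + H*h) + 2/(-3 + 2*H) = 2/(-3 + 2*H) + 38*h + H*h)
(-30456 + c(57, 170))*(-4389 - 26152) = (-30456 + (2 + 57*(-3 + 2*170)*(38 + 170))/(-3 + 2*170))*(-4389 - 26152) = (-30456 + (2 + 57*(-3 + 340)*208)/(-3 + 340))*(-30541) = (-30456 + (2 + 57*337*208)/337)*(-30541) = (-30456 + (2 + 3995472)/337)*(-30541) = (-30456 + (1/337)*3995474)*(-30541) = (-30456 + 3995474/337)*(-30541) = -6268198/337*(-30541) = 191437035118/337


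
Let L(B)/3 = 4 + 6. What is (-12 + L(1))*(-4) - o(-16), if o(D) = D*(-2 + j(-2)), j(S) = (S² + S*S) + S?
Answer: -8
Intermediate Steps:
L(B) = 30 (L(B) = 3*(4 + 6) = 3*10 = 30)
j(S) = S + 2*S² (j(S) = (S² + S²) + S = 2*S² + S = S + 2*S²)
o(D) = 4*D (o(D) = D*(-2 - 2*(1 + 2*(-2))) = D*(-2 - 2*(1 - 4)) = D*(-2 - 2*(-3)) = D*(-2 + 6) = D*4 = 4*D)
(-12 + L(1))*(-4) - o(-16) = (-12 + 30)*(-4) - 4*(-16) = 18*(-4) - 1*(-64) = -72 + 64 = -8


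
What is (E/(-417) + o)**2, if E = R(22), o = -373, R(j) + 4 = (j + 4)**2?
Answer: 2711389041/19321 ≈ 1.4033e+5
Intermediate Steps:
R(j) = -4 + (4 + j)**2 (R(j) = -4 + (j + 4)**2 = -4 + (4 + j)**2)
E = 672 (E = -4 + (4 + 22)**2 = -4 + 26**2 = -4 + 676 = 672)
(E/(-417) + o)**2 = (672/(-417) - 373)**2 = (672*(-1/417) - 373)**2 = (-224/139 - 373)**2 = (-52071/139)**2 = 2711389041/19321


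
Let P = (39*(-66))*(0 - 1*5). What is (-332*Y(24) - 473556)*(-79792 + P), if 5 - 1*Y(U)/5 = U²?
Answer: -31741372288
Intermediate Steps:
Y(U) = 25 - 5*U²
P = 12870 (P = -2574*(0 - 5) = -2574*(-5) = 12870)
(-332*Y(24) - 473556)*(-79792 + P) = (-332*(25 - 5*24²) - 473556)*(-79792 + 12870) = (-332*(25 - 5*576) - 473556)*(-66922) = (-332*(25 - 2880) - 473556)*(-66922) = (-332*(-2855) - 473556)*(-66922) = (947860 - 473556)*(-66922) = 474304*(-66922) = -31741372288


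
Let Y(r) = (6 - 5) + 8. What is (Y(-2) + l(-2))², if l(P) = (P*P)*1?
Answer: 169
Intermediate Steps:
l(P) = P² (l(P) = P²*1 = P²)
Y(r) = 9 (Y(r) = 1 + 8 = 9)
(Y(-2) + l(-2))² = (9 + (-2)²)² = (9 + 4)² = 13² = 169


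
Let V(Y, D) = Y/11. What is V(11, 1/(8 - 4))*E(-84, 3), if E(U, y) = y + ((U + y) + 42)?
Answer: -36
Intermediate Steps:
V(Y, D) = Y/11 (V(Y, D) = Y*(1/11) = Y/11)
E(U, y) = 42 + U + 2*y (E(U, y) = y + (42 + U + y) = 42 + U + 2*y)
V(11, 1/(8 - 4))*E(-84, 3) = ((1/11)*11)*(42 - 84 + 2*3) = 1*(42 - 84 + 6) = 1*(-36) = -36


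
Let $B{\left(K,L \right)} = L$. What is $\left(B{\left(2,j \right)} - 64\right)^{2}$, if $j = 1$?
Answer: $3969$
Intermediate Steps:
$\left(B{\left(2,j \right)} - 64\right)^{2} = \left(1 - 64\right)^{2} = \left(-63\right)^{2} = 3969$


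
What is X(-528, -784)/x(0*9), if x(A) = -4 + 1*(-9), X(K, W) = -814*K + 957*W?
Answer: 320496/13 ≈ 24654.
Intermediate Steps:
x(A) = -13 (x(A) = -4 - 9 = -13)
X(-528, -784)/x(0*9) = (-814*(-528) + 957*(-784))/(-13) = (429792 - 750288)*(-1/13) = -320496*(-1/13) = 320496/13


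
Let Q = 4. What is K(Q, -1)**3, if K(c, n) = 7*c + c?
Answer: 32768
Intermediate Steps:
K(c, n) = 8*c
K(Q, -1)**3 = (8*4)**3 = 32**3 = 32768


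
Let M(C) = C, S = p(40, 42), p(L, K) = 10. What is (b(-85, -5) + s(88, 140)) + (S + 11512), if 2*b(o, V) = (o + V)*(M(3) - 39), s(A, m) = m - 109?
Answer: 13173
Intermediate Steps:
S = 10
s(A, m) = -109 + m
b(o, V) = -18*V - 18*o (b(o, V) = ((o + V)*(3 - 39))/2 = ((V + o)*(-36))/2 = (-36*V - 36*o)/2 = -18*V - 18*o)
(b(-85, -5) + s(88, 140)) + (S + 11512) = ((-18*(-5) - 18*(-85)) + (-109 + 140)) + (10 + 11512) = ((90 + 1530) + 31) + 11522 = (1620 + 31) + 11522 = 1651 + 11522 = 13173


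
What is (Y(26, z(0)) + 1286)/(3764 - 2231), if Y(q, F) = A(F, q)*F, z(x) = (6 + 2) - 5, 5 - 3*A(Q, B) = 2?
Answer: 1289/1533 ≈ 0.84083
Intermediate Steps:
A(Q, B) = 1 (A(Q, B) = 5/3 - ⅓*2 = 5/3 - ⅔ = 1)
z(x) = 3 (z(x) = 8 - 5 = 3)
Y(q, F) = F (Y(q, F) = 1*F = F)
(Y(26, z(0)) + 1286)/(3764 - 2231) = (3 + 1286)/(3764 - 2231) = 1289/1533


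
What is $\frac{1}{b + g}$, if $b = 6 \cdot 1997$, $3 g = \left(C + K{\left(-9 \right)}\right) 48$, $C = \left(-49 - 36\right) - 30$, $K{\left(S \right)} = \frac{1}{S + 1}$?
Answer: $\frac{1}{10140} \approx 9.8619 \cdot 10^{-5}$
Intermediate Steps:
$K{\left(S \right)} = \frac{1}{1 + S}$
$C = -115$ ($C = -85 - 30 = -115$)
$g = -1842$ ($g = \frac{\left(-115 + \frac{1}{1 - 9}\right) 48}{3} = \frac{\left(-115 + \frac{1}{-8}\right) 48}{3} = \frac{\left(-115 - \frac{1}{8}\right) 48}{3} = \frac{\left(- \frac{921}{8}\right) 48}{3} = \frac{1}{3} \left(-5526\right) = -1842$)
$b = 11982$
$\frac{1}{b + g} = \frac{1}{11982 - 1842} = \frac{1}{10140}$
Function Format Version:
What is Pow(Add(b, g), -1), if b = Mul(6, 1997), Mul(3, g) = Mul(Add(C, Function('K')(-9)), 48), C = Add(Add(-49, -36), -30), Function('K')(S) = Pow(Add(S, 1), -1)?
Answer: Rational(1, 10140) ≈ 9.8619e-5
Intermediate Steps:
Function('K')(S) = Pow(Add(1, S), -1)
C = -115 (C = Add(-85, -30) = -115)
g = -1842 (g = Mul(Rational(1, 3), Mul(Add(-115, Pow(Add(1, -9), -1)), 48)) = Mul(Rational(1, 3), Mul(Add(-115, Pow(-8, -1)), 48)) = Mul(Rational(1, 3), Mul(Add(-115, Rational(-1, 8)), 48)) = Mul(Rational(1, 3), Mul(Rational(-921, 8), 48)) = Mul(Rational(1, 3), -5526) = -1842)
b = 11982
Pow(Add(b, g), -1) = Pow(Add(11982, -1842), -1) = Pow(10140, -1) = Rational(1, 10140)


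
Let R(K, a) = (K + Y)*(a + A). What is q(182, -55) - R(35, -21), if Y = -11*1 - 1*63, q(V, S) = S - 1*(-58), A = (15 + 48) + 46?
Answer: 3435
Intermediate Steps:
A = 109 (A = 63 + 46 = 109)
q(V, S) = 58 + S (q(V, S) = S + 58 = 58 + S)
Y = -74 (Y = -11 - 63 = -74)
R(K, a) = (-74 + K)*(109 + a) (R(K, a) = (K - 74)*(a + 109) = (-74 + K)*(109 + a))
q(182, -55) - R(35, -21) = (58 - 55) - (-8066 - 74*(-21) + 109*35 + 35*(-21)) = 3 - (-8066 + 1554 + 3815 - 735) = 3 - 1*(-3432) = 3 + 3432 = 3435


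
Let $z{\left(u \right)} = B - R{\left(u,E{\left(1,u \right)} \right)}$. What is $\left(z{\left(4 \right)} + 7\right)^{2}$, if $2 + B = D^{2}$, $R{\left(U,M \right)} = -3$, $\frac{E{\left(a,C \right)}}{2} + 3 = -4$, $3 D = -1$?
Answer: $\frac{5329}{81} \approx 65.79$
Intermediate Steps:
$D = - \frac{1}{3}$ ($D = \frac{1}{3} \left(-1\right) = - \frac{1}{3} \approx -0.33333$)
$E{\left(a,C \right)} = -14$ ($E{\left(a,C \right)} = -6 + 2 \left(-4\right) = -6 - 8 = -14$)
$B = - \frac{17}{9}$ ($B = -2 + \left(- \frac{1}{3}\right)^{2} = -2 + \frac{1}{9} = - \frac{17}{9} \approx -1.8889$)
$z{\left(u \right)} = \frac{10}{9}$ ($z{\left(u \right)} = - \frac{17}{9} - -3 = - \frac{17}{9} + 3 = \frac{10}{9}$)
$\left(z{\left(4 \right)} + 7\right)^{2} = \left(\frac{10}{9} + 7\right)^{2} = \left(\frac{73}{9}\right)^{2} = \frac{5329}{81}$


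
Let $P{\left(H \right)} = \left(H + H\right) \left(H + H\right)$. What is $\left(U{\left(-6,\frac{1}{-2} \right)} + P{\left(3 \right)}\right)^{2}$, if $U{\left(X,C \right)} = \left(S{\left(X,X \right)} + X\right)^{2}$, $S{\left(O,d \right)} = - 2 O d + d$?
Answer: $50296464$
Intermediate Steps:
$S{\left(O,d \right)} = d - 2 O d$ ($S{\left(O,d \right)} = - 2 O d + d = d - 2 O d$)
$U{\left(X,C \right)} = \left(X + X \left(1 - 2 X\right)\right)^{2}$ ($U{\left(X,C \right)} = \left(X \left(1 - 2 X\right) + X\right)^{2} = \left(X + X \left(1 - 2 X\right)\right)^{2}$)
$P{\left(H \right)} = 4 H^{2}$ ($P{\left(H \right)} = 2 H 2 H = 4 H^{2}$)
$\left(U{\left(-6,\frac{1}{-2} \right)} + P{\left(3 \right)}\right)^{2} = \left(4 \left(-6\right)^{2} \left(-1 - 6\right)^{2} + 4 \cdot 3^{2}\right)^{2} = \left(4 \cdot 36 \left(-7\right)^{2} + 4 \cdot 9\right)^{2} = \left(4 \cdot 36 \cdot 49 + 36\right)^{2} = \left(7056 + 36\right)^{2} = 7092^{2} = 50296464$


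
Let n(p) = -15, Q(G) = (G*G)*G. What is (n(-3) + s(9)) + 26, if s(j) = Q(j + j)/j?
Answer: 659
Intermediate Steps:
Q(G) = G³ (Q(G) = G²*G = G³)
s(j) = 8*j² (s(j) = (j + j)³/j = (2*j)³/j = (8*j³)/j = 8*j²)
(n(-3) + s(9)) + 26 = (-15 + 8*9²) + 26 = (-15 + 8*81) + 26 = (-15 + 648) + 26 = 633 + 26 = 659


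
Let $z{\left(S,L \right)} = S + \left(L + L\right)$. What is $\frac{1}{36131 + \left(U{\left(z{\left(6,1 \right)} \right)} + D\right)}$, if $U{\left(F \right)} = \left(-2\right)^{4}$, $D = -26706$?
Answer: $\frac{1}{9441} \approx 0.00010592$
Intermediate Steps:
$z{\left(S,L \right)} = S + 2 L$
$U{\left(F \right)} = 16$
$\frac{1}{36131 + \left(U{\left(z{\left(6,1 \right)} \right)} + D\right)} = \frac{1}{36131 + \left(16 - 26706\right)} = \frac{1}{36131 - 26690} = \frac{1}{9441}$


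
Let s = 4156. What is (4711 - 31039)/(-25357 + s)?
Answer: 8776/7067 ≈ 1.2418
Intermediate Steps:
(4711 - 31039)/(-25357 + s) = (4711 - 31039)/(-25357 + 4156) = -26328/(-21201) = -26328*(-1/21201) = 8776/7067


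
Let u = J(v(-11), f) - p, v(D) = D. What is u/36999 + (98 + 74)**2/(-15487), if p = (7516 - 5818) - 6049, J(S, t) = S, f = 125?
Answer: -1027364836/573003513 ≈ -1.7929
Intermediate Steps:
p = -4351 (p = 1698 - 6049 = -4351)
u = 4340 (u = -11 - 1*(-4351) = -11 + 4351 = 4340)
u/36999 + (98 + 74)**2/(-15487) = 4340/36999 + (98 + 74)**2/(-15487) = 4340*(1/36999) + 172**2*(-1/15487) = 4340/36999 + 29584*(-1/15487) = 4340/36999 - 29584/15487 = -1027364836/573003513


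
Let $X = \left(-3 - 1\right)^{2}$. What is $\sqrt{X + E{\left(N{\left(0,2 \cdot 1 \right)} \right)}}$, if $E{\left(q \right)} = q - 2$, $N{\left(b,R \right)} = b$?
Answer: $\sqrt{14} \approx 3.7417$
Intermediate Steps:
$E{\left(q \right)} = -2 + q$ ($E{\left(q \right)} = q - 2 = -2 + q$)
$X = 16$ ($X = \left(-4\right)^{2} = 16$)
$\sqrt{X + E{\left(N{\left(0,2 \cdot 1 \right)} \right)}} = \sqrt{16 + \left(-2 + 0\right)} = \sqrt{16 - 2} = \sqrt{14}$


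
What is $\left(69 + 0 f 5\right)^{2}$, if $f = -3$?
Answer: $4761$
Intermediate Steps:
$\left(69 + 0 f 5\right)^{2} = \left(69 + 0 \left(-3\right) 5\right)^{2} = \left(69 + 0 \cdot 5\right)^{2} = \left(69 + 0\right)^{2} = 69^{2} = 4761$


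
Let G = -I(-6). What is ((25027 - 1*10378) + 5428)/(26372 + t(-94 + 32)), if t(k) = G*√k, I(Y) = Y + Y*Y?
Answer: 132367661/173884546 + 301155*I*√62/347769092 ≈ 0.76124 + 0.0068186*I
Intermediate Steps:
I(Y) = Y + Y²
G = -30 (G = -(-6)*(1 - 6) = -(-6)*(-5) = -1*30 = -30)
t(k) = -30*√k
((25027 - 1*10378) + 5428)/(26372 + t(-94 + 32)) = ((25027 - 1*10378) + 5428)/(26372 - 30*√(-94 + 32)) = ((25027 - 10378) + 5428)/(26372 - 30*I*√62) = (14649 + 5428)/(26372 - 30*I*√62) = 20077/(26372 - 30*I*√62)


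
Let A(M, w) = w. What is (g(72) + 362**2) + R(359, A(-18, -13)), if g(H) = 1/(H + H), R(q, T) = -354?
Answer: 18819361/144 ≈ 1.3069e+5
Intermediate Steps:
g(H) = 1/(2*H)
(g(72) + 362**2) + R(359, A(-18, -13)) = ((1/2)/72 + 362**2) - 354 = ((1/2)*(1/72) + 131044) - 354 = (1/144 + 131044) - 354 = 18870337/144 - 354 = 18819361/144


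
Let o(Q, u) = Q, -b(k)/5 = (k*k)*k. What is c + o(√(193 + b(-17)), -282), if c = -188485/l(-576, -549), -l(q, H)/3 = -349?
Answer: -188485/1047 + √24758 ≈ -22.677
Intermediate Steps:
b(k) = -5*k³ (b(k) = -5*k*k*k = -5*k²*k = -5*k³)
l(q, H) = 1047 (l(q, H) = -3*(-349) = 1047)
c = -188485/1047 ≈ -180.02
c + o(√(193 + b(-17)), -282) = -188485/1047 + √(193 - 5*(-17)³) = -188485/1047 + √(193 - 5*(-4913)) = -188485/1047 + √(193 + 24565) = -188485/1047 + √24758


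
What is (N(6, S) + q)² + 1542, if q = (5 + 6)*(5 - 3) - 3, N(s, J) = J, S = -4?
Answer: 1767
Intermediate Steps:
q = 19 (q = 11*2 - 3 = 22 - 3 = 19)
(N(6, S) + q)² + 1542 = (-4 + 19)² + 1542 = 15² + 1542 = 225 + 1542 = 1767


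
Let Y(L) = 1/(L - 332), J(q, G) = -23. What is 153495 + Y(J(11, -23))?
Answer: 54490724/355 ≈ 1.5350e+5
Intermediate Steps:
Y(L) = 1/(-332 + L)
153495 + Y(J(11, -23)) = 153495 + 1/(-332 - 23) = 153495 + 1/(-355) = 153495 - 1/355 = 54490724/355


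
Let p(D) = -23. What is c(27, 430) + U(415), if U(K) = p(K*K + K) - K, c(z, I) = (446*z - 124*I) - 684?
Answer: -42400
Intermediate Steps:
c(z, I) = -684 - 124*I + 446*z (c(z, I) = (-124*I + 446*z) - 684 = -684 - 124*I + 446*z)
U(K) = -23 - K
c(27, 430) + U(415) = (-684 - 124*430 + 446*27) + (-23 - 1*415) = (-684 - 53320 + 12042) + (-23 - 415) = -41962 - 438 = -42400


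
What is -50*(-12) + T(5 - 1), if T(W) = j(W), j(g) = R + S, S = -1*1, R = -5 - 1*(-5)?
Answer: 599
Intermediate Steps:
R = 0 (R = -5 + 5 = 0)
S = -1
j(g) = -1 (j(g) = 0 - 1 = -1)
T(W) = -1
-50*(-12) + T(5 - 1) = -50*(-12) - 1 = 600 - 1 = 599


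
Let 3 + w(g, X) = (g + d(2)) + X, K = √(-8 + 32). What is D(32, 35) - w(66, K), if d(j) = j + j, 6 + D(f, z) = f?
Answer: -41 - 2*√6 ≈ -45.899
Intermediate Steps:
D(f, z) = -6 + f
d(j) = 2*j
K = 2*√6 (K = √24 = 2*√6 ≈ 4.8990)
w(g, X) = 1 + X + g (w(g, X) = -3 + ((g + 2*2) + X) = -3 + ((g + 4) + X) = -3 + ((4 + g) + X) = -3 + (4 + X + g) = 1 + X + g)
D(32, 35) - w(66, K) = (-6 + 32) - (1 + 2*√6 + 66) = 26 - (67 + 2*√6) = 26 + (-67 - 2*√6) = -41 - 2*√6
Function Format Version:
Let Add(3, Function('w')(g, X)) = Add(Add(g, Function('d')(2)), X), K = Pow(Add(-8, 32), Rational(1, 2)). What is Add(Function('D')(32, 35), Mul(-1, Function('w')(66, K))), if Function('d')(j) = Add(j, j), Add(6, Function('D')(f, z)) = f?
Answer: Add(-41, Mul(-2, Pow(6, Rational(1, 2)))) ≈ -45.899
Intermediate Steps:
Function('D')(f, z) = Add(-6, f)
Function('d')(j) = Mul(2, j)
K = Mul(2, Pow(6, Rational(1, 2))) (K = Pow(24, Rational(1, 2)) = Mul(2, Pow(6, Rational(1, 2))) ≈ 4.8990)
Function('w')(g, X) = Add(1, X, g) (Function('w')(g, X) = Add(-3, Add(Add(g, Mul(2, 2)), X)) = Add(-3, Add(Add(g, 4), X)) = Add(-3, Add(Add(4, g), X)) = Add(-3, Add(4, X, g)) = Add(1, X, g))
Add(Function('D')(32, 35), Mul(-1, Function('w')(66, K))) = Add(Add(-6, 32), Mul(-1, Add(1, Mul(2, Pow(6, Rational(1, 2))), 66))) = Add(26, Mul(-1, Add(67, Mul(2, Pow(6, Rational(1, 2)))))) = Add(26, Add(-67, Mul(-2, Pow(6, Rational(1, 2))))) = Add(-41, Mul(-2, Pow(6, Rational(1, 2))))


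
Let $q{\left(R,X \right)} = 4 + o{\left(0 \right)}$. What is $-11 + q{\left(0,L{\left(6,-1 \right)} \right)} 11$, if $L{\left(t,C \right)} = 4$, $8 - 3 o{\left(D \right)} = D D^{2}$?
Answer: $\frac{187}{3} \approx 62.333$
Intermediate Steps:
$o{\left(D \right)} = \frac{8}{3} - \frac{D^{3}}{3}$ ($o{\left(D \right)} = \frac{8}{3} - \frac{D D^{2}}{3} = \frac{8}{3} - \frac{D^{3}}{3}$)
$q{\left(R,X \right)} = \frac{20}{3}$ ($q{\left(R,X \right)} = 4 + \left(\frac{8}{3} - \frac{0^{3}}{3}\right) = 4 + \left(\frac{8}{3} - 0\right) = 4 + \left(\frac{8}{3} + 0\right) = 4 + \frac{8}{3} = \frac{20}{3}$)
$-11 + q{\left(0,L{\left(6,-1 \right)} \right)} 11 = -11 + \frac{20}{3} \cdot 11 = -11 + \frac{220}{3} = \frac{187}{3}$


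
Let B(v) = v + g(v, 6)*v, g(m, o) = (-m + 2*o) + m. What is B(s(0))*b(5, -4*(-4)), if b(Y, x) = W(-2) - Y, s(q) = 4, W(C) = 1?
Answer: -208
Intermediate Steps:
g(m, o) = 2*o
b(Y, x) = 1 - Y
B(v) = 13*v (B(v) = v + (2*6)*v = v + 12*v = 13*v)
B(s(0))*b(5, -4*(-4)) = (13*4)*(1 - 1*5) = 52*(1 - 5) = 52*(-4) = -208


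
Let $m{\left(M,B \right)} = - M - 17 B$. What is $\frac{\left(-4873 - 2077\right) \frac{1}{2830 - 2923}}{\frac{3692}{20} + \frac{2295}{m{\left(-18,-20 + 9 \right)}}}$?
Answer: $\frac{712375}{1866417} \approx 0.38168$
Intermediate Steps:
$\frac{\left(-4873 - 2077\right) \frac{1}{2830 - 2923}}{\frac{3692}{20} + \frac{2295}{m{\left(-18,-20 + 9 \right)}}} = \frac{\left(-4873 - 2077\right) \frac{1}{2830 - 2923}}{\frac{3692}{20} + \frac{2295}{\left(-1\right) \left(-18\right) - 17 \left(-20 + 9\right)}} = \frac{\left(-6950\right) \frac{1}{-93}}{3692 \cdot \frac{1}{20} + \frac{2295}{18 - -187}} = \frac{\left(-6950\right) \left(- \frac{1}{93}\right)}{\frac{923}{5} + \frac{2295}{18 + 187}} = \frac{6950}{93 \left(\frac{923}{5} + \frac{2295}{205}\right)} = \frac{6950}{93 \left(\frac{923}{5} + 2295 \cdot \frac{1}{205}\right)} = \frac{6950}{93 \left(\frac{923}{5} + \frac{459}{41}\right)} = \frac{6950}{93 \cdot \frac{40138}{205}} = \frac{6950}{93} \cdot \frac{205}{40138} = \frac{712375}{1866417}$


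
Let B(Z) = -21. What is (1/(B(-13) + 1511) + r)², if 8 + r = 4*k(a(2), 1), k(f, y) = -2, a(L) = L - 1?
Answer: 568297921/2220100 ≈ 255.98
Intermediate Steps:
a(L) = -1 + L
r = -16 (r = -8 + 4*(-2) = -8 - 8 = -16)
(1/(B(-13) + 1511) + r)² = (1/(-21 + 1511) - 16)² = (1/1490 - 16)² = (-23839/1490)² = 568297921/2220100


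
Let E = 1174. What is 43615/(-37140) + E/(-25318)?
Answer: -114784693/94031052 ≈ -1.2207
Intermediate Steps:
43615/(-37140) + E/(-25318) = 43615/(-37140) + 1174/(-25318) = 43615*(-1/37140) + 1174*(-1/25318) = -8723/7428 - 587/12659 = -114784693/94031052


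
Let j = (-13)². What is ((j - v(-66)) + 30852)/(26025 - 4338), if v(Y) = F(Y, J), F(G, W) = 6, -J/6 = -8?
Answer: 31015/21687 ≈ 1.4301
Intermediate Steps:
J = 48 (J = -6*(-8) = 48)
j = 169
v(Y) = 6
((j - v(-66)) + 30852)/(26025 - 4338) = ((169 - 1*6) + 30852)/(26025 - 4338) = ((169 - 6) + 30852)/21687 = (163 + 30852)*(1/21687) = 31015*(1/21687) = 31015/21687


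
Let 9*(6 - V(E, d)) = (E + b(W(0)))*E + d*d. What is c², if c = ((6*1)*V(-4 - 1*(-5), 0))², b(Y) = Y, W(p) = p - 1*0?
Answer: 126247696/81 ≈ 1.5586e+6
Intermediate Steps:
W(p) = p (W(p) = p + 0 = p)
V(E, d) = 6 - E²/9 - d²/9 (V(E, d) = 6 - ((E + 0)*E + d*d)/9 = 6 - (E*E + d²)/9 = 6 - (E² + d²)/9 = 6 + (-E²/9 - d²/9) = 6 - E²/9 - d²/9)
c = 11236/9 (c = ((6*1)*(6 - (-4 - 1*(-5))²/9 - ⅑*0²))² = (6*(6 - (-4 + 5)²/9 - ⅑*0))² = (6*(6 - ⅑*1² + 0))² = (6*(6 - ⅑*1 + 0))² = (6*(6 - ⅑ + 0))² = (6*(53/9))² = (106/3)² = 11236/9 ≈ 1248.4)
c² = (11236/9)² = 126247696/81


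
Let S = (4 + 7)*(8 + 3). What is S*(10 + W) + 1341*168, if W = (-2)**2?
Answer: 226982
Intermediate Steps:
W = 4
S = 121 (S = 11*11 = 121)
S*(10 + W) + 1341*168 = 121*(10 + 4) + 1341*168 = 121*14 + 225288 = 1694 + 225288 = 226982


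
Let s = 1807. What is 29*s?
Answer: 52403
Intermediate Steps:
29*s = 29*1807 = 52403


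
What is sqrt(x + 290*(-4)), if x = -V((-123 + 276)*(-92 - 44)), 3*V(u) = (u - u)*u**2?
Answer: 2*I*sqrt(290) ≈ 34.059*I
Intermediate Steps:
V(u) = 0 (V(u) = ((u - u)*u**2)/3 = (0*u**2)/3 = (1/3)*0 = 0)
x = 0 (x = -1*0 = 0)
sqrt(x + 290*(-4)) = sqrt(0 + 290*(-4)) = sqrt(0 - 1160) = sqrt(-1160) = 2*I*sqrt(290)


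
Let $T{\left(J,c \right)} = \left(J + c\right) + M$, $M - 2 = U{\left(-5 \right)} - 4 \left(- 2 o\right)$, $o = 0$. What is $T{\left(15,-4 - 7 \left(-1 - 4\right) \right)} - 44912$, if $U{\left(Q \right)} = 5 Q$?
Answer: $-44889$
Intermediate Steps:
$M = -23$ ($M = 2 - \left(25 + 4 \left(\left(-2\right) 0\right)\right) = 2 - 25 = -23$)
$T{\left(J,c \right)} = -23 + J + c$ ($T{\left(J,c \right)} = \left(J + c\right) - 23 = -23 + J + c$)
$T{\left(15,-4 - 7 \left(-1 - 4\right) \right)} - 44912 = \left(-23 + 15 - \left(4 + 7 \left(-1 - 4\right)\right)\right) - 44912 = \left(-23 + 15 - -31\right) - 44912 = \left(-23 + 15 + \left(-4 + 35\right)\right) - 44912 = \left(-23 + 15 + 31\right) - 44912 = 23 - 44912 = -44889$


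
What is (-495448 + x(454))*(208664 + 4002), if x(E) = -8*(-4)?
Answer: -105358139056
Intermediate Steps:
x(E) = 32
(-495448 + x(454))*(208664 + 4002) = (-495448 + 32)*(208664 + 4002) = -495416*212666 = -105358139056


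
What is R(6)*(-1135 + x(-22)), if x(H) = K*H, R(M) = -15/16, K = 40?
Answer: 30225/16 ≈ 1889.1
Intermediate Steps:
R(M) = -15/16 (R(M) = -15*1/16 = -15/16)
x(H) = 40*H
R(6)*(-1135 + x(-22)) = -15*(-1135 + 40*(-22))/16 = -15*(-1135 - 880)/16 = -15/16*(-2015) = 30225/16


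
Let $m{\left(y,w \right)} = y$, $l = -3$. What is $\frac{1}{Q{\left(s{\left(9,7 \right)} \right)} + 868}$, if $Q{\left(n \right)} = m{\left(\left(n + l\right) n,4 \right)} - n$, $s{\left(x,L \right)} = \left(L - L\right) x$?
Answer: $\frac{1}{868} \approx 0.0011521$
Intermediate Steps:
$s{\left(x,L \right)} = 0$ ($s{\left(x,L \right)} = 0 x = 0$)
$Q{\left(n \right)} = - n + n \left(-3 + n\right)$ ($Q{\left(n \right)} = \left(n - 3\right) n - n = \left(-3 + n\right) n - n = n \left(-3 + n\right) - n = - n + n \left(-3 + n\right)$)
$\frac{1}{Q{\left(s{\left(9,7 \right)} \right)} + 868} = \frac{1}{0 \left(-4 + 0\right) + 868} = \frac{1}{0 \left(-4\right) + 868} = \frac{1}{0 + 868} = \frac{1}{868}$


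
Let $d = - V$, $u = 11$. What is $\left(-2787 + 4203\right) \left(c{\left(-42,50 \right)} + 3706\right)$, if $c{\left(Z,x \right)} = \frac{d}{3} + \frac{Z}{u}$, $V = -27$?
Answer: $\frac{57805368}{11} \approx 5.255 \cdot 10^{6}$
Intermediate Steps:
$d = 27$ ($d = \left(-1\right) \left(-27\right) = 27$)
$c{\left(Z,x \right)} = 9 + \frac{Z}{11}$ ($c{\left(Z,x \right)} = \frac{27}{3} + \frac{Z}{11} = 27 \cdot \frac{1}{3} + Z \frac{1}{11} = 9 + \frac{Z}{11}$)
$\left(-2787 + 4203\right) \left(c{\left(-42,50 \right)} + 3706\right) = \left(-2787 + 4203\right) \left(\left(9 + \frac{1}{11} \left(-42\right)\right) + 3706\right) = 1416 \left(\left(9 - \frac{42}{11}\right) + 3706\right) = 1416 \left(\frac{57}{11} + 3706\right) = 1416 \cdot \frac{40823}{11} = \frac{57805368}{11}$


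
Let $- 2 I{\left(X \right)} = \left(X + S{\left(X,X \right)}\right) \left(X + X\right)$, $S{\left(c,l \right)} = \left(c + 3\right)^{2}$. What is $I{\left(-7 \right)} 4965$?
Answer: $312795$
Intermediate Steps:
$S{\left(c,l \right)} = \left(3 + c\right)^{2}$
$I{\left(X \right)} = - X \left(X + \left(3 + X\right)^{2}\right)$ ($I{\left(X \right)} = - \frac{\left(X + \left(3 + X\right)^{2}\right) \left(X + X\right)}{2} = - \frac{\left(X + \left(3 + X\right)^{2}\right) 2 X}{2} = - \frac{2 X \left(X + \left(3 + X\right)^{2}\right)}{2} = - X \left(X + \left(3 + X\right)^{2}\right)$)
$I{\left(-7 \right)} 4965 = \left(-1\right) \left(-7\right) \left(-7 + \left(3 - 7\right)^{2}\right) 4965 = \left(-1\right) \left(-7\right) \left(-7 + \left(-4\right)^{2}\right) 4965 = \left(-1\right) \left(-7\right) \left(-7 + 16\right) 4965 = \left(-1\right) \left(-7\right) 9 \cdot 4965 = 63 \cdot 4965 = 312795$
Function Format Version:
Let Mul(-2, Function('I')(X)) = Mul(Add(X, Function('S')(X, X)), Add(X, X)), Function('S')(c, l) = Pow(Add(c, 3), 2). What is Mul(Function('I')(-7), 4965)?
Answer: 312795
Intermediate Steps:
Function('S')(c, l) = Pow(Add(3, c), 2)
Function('I')(X) = Mul(-1, X, Add(X, Pow(Add(3, X), 2))) (Function('I')(X) = Mul(Rational(-1, 2), Mul(Add(X, Pow(Add(3, X), 2)), Add(X, X))) = Mul(Rational(-1, 2), Mul(Add(X, Pow(Add(3, X), 2)), Mul(2, X))) = Mul(Rational(-1, 2), Mul(2, X, Add(X, Pow(Add(3, X), 2)))) = Mul(-1, X, Add(X, Pow(Add(3, X), 2))))
Mul(Function('I')(-7), 4965) = Mul(Mul(-1, -7, Add(-7, Pow(Add(3, -7), 2))), 4965) = Mul(Mul(-1, -7, Add(-7, Pow(-4, 2))), 4965) = Mul(Mul(-1, -7, Add(-7, 16)), 4965) = Mul(Mul(-1, -7, 9), 4965) = Mul(63, 4965) = 312795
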